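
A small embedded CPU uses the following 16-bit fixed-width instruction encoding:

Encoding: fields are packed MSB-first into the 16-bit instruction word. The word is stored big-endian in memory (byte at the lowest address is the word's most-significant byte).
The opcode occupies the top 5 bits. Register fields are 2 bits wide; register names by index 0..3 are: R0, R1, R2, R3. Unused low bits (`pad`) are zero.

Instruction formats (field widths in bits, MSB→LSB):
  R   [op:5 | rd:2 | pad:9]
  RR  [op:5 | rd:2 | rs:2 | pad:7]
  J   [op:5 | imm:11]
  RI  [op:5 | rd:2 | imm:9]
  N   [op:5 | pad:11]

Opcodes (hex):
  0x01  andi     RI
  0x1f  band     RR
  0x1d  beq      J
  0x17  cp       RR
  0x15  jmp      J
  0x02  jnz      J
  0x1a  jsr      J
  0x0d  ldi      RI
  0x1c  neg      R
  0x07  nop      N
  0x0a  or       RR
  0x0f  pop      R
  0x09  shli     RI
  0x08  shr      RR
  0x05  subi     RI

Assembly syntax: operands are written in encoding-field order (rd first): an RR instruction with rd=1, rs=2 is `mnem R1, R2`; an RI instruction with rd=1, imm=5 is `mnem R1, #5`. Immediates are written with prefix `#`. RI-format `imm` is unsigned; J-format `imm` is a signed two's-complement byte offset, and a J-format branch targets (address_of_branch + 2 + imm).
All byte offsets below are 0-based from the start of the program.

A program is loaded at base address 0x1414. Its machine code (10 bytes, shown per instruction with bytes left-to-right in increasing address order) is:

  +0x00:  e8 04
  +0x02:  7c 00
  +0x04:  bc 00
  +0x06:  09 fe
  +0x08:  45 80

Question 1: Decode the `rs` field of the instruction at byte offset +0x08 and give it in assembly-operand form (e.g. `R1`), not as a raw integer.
R3

@+08  big-endian(45 80) = 0x4580
  opcode bits[15:11]=0x8: shr/RR
  [10:9] rd=2 = R2
  [8:7] rs=3 = R3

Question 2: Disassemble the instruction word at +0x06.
andi R0, #510

+0x06: 09 fe ⇒ word 0x09fe (big)
  op=0x09fe>>11=0x1 ⇒ andi (RI)
  [10:9] rd=0 = R0
  [8:0] imm=510 = #510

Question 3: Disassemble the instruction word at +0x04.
cp R2, R0

+0x04: bc 00 ⇒ word 0xbc00 (big)
  op=0xbc00>>11=0x17 ⇒ cp (RR)
  [10:9] rd=2 = R2
  [8:7] rs=0 = R0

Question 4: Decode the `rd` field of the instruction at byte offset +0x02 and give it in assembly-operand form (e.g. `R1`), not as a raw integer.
R2

off 0x02: read 7c 00 as big → 0x7c00
  op=0x7c00>>11=0xf ⇒ pop (R)
  rd: (w>>9)&0x3=0x2 → R2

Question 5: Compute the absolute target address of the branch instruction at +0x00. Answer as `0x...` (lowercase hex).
+0x00: e8 04 ⇒ word 0xe804 (big)
  top 5b → 0x1d → beq [J]
  [10:0] imm=4 = #4
  target = base 0x1414 + off 0x00 + 2 + imm 4 = 0x141a

0x141a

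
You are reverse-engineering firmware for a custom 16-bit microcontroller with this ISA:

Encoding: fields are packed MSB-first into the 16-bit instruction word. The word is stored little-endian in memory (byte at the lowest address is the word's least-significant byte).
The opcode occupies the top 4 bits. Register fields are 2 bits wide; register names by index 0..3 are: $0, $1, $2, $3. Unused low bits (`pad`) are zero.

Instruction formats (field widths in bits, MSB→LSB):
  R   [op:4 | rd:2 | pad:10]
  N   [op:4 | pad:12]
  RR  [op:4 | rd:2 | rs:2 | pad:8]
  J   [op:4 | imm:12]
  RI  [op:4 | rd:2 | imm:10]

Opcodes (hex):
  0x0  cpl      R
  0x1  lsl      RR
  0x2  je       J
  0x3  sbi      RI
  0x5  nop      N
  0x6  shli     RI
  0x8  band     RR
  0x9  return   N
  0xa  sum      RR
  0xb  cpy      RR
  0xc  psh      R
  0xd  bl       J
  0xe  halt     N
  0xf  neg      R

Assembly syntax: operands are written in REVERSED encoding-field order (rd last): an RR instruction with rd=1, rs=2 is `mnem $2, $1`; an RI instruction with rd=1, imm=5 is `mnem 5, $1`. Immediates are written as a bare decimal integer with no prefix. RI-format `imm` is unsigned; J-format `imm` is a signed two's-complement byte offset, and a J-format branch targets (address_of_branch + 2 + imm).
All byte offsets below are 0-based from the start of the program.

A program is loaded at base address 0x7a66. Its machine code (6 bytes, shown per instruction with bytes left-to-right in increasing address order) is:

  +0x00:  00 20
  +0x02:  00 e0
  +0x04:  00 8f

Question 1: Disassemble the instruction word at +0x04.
off 0x04: read 00 8f as little → 0x8f00
  op=0x8f00>>12=0x8 ⇒ band (RR)
  [11:10] rd=3 = $3
  [9:8] rs=3 = $3

band $3, $3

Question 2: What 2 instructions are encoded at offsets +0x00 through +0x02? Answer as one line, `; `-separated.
off 0x00: read 00 20 as little → 0x2000
  top 4b → 0x2 → je [J]
  imm: (w>>0)&0xfff=0x0 → 0
off 0x02: read 00 e0 as little → 0xe000
  top 4b → 0xe → halt [N]

je 0; halt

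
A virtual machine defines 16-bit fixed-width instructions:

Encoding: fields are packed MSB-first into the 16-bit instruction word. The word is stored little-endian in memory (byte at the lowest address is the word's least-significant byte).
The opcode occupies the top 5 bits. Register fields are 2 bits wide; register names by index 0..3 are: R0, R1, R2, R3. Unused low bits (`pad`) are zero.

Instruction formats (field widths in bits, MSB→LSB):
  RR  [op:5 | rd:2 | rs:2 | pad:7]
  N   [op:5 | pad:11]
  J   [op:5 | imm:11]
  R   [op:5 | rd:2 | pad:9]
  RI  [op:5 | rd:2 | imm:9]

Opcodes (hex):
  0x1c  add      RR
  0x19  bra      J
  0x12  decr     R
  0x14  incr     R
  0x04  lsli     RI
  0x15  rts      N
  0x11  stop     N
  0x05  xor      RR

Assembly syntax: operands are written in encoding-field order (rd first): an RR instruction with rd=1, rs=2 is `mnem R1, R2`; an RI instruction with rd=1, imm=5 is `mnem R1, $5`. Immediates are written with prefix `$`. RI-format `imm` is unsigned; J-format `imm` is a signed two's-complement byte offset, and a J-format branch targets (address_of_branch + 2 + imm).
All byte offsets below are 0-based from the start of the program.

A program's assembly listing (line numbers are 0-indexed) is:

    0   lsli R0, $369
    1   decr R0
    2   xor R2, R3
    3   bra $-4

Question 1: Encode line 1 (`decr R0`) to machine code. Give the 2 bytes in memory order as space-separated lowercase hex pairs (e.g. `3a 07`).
00 90

L1: decr op=0x12:5|rd=0:2|pad=0:9 ⇒ 0x9000 ⇒ little 00 90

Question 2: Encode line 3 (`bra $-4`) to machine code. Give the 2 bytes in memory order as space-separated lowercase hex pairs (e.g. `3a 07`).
line 3 (bra): pack op=0x19:5|imm=-4:11 = 0xcffc; little→ fc cf

fc cf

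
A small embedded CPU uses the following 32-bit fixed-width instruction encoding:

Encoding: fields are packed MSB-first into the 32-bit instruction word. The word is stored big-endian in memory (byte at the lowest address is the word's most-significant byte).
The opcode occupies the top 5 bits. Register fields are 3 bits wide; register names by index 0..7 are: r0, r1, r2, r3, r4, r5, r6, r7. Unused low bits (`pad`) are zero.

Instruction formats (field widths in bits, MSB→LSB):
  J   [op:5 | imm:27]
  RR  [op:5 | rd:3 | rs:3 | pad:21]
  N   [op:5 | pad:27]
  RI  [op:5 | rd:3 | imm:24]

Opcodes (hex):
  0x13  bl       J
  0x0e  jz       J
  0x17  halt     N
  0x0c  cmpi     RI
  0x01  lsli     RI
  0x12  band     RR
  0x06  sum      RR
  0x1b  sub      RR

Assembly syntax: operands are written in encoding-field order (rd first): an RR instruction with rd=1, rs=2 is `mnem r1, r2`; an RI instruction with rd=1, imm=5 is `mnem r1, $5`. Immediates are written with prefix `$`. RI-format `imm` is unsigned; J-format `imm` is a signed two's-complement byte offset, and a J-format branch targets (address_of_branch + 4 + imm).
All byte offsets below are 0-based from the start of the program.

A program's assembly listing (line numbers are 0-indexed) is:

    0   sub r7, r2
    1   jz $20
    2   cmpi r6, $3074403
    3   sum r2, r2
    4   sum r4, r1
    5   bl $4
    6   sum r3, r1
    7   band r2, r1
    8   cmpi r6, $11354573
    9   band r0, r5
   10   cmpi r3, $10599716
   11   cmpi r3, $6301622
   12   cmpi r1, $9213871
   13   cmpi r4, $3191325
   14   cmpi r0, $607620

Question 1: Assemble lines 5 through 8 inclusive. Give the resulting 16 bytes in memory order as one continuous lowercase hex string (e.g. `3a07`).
L5: bl op=0x13:5|imm=4:27 ⇒ 0x98000004 ⇒ big 98 00 00 04
L6: sum op=0x6:5|rd=3:3|rs=1:3|pad=0:21 ⇒ 0x33200000 ⇒ big 33 20 00 00
L7: band op=0x12:5|rd=2:3|rs=1:3|pad=0:21 ⇒ 0x92200000 ⇒ big 92 20 00 00
L8: cmpi op=0xc:5|rd=6:3|imm=11354573:24 ⇒ 0x66ad41cd ⇒ big 66 ad 41 cd

98000004332000009220000066ad41cd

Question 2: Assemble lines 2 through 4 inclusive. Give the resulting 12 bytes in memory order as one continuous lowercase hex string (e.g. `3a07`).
662ee9633240000034200000

2. cmpi fields op=0xc:5|rd=6:3|imm=3074403:24 → word 662ee963h → 66 2e e9 63
3. sum fields op=0x6:5|rd=2:3|rs=2:3|pad=0:21 → word 32400000h → 32 40 00 00
4. sum fields op=0x6:5|rd=4:3|rs=1:3|pad=0:21 → word 34200000h → 34 20 00 00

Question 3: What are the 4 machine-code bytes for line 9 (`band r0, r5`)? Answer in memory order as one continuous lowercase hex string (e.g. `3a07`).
90a00000

9. band fields op=0x12:5|rd=0:3|rs=5:3|pad=0:21 → word 90a00000h → 90 a0 00 00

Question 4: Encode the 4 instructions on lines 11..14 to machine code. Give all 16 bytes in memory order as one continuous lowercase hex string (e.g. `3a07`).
line 11 (cmpi): pack op=0xc:5|rd=3:3|imm=6301622:24 = 0x636027b6; big→ 63 60 27 b6
line 12 (cmpi): pack op=0xc:5|rd=1:3|imm=9213871:24 = 0x618c97af; big→ 61 8c 97 af
line 13 (cmpi): pack op=0xc:5|rd=4:3|imm=3191325:24 = 0x6430b21d; big→ 64 30 b2 1d
line 14 (cmpi): pack op=0xc:5|rd=0:3|imm=607620:24 = 0x60094584; big→ 60 09 45 84

636027b6618c97af6430b21d60094584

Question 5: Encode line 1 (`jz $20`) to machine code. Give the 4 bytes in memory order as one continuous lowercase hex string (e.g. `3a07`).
1. jz fields op=0xe:5|imm=20:27 → word 70000014h → 70 00 00 14

70000014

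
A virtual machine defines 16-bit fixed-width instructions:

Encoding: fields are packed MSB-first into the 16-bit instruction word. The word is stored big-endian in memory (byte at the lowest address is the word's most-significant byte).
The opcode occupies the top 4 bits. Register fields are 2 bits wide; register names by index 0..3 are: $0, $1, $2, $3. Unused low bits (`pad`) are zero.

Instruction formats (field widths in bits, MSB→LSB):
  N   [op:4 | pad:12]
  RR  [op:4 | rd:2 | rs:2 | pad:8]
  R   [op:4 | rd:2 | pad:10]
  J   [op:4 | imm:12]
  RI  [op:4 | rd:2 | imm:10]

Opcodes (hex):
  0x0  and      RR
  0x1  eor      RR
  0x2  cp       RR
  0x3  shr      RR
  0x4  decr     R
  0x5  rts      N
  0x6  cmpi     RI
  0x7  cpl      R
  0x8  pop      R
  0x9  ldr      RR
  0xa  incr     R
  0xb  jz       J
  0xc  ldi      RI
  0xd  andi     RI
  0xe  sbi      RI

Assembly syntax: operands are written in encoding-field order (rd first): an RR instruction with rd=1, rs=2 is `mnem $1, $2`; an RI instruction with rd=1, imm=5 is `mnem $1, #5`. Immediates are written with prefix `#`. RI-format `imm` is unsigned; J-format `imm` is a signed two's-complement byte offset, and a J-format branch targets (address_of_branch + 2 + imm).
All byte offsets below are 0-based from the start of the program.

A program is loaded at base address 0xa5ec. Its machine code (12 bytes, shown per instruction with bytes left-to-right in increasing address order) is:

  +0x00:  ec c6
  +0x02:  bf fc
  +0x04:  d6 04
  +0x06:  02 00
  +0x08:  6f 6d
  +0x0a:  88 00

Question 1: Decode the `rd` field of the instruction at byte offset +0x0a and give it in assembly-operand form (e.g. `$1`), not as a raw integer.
@+0a  big-endian(88 00) = 0x8800
  top 4b → 0x8 → pop [R]
  [11:10] rd=2 = $2

$2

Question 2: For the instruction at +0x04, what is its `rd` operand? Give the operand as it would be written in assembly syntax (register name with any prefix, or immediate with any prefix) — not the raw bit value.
$1

[04] d6 04 → 0xd604
  op=0xd604>>12=0xd ⇒ andi (RI)
  rd: (w>>10)&0x3=0x1 → $1
  imm: (w>>0)&0x3ff=0x204 → #516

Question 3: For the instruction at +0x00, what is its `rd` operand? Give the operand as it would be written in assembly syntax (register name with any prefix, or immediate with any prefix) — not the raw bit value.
$3

[00] ec c6 → 0xecc6
  top 4b → 0xe → sbi [RI]
  rd@[11:10]=0x3 ⇒ $3
  imm@[9:0]=0xc6 ⇒ #198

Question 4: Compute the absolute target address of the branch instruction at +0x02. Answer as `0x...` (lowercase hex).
0xa5ec

off 0x02: read bf fc as big → 0xbffc
  op=0xbffc>>12=0xb ⇒ jz (J)
  [11:0] imm=4092 (s12→-4) = #-4
  target = base 0xa5ec + off 0x02 + 2 + imm -4 = 0xa5ec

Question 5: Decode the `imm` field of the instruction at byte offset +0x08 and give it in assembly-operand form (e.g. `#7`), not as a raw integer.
#877

+0x08: 6f 6d ⇒ word 0x6f6d (big)
  top 4b → 0x6 → cmpi [RI]
  rd@[11:10]=0x3 ⇒ $3
  imm@[9:0]=0x36d ⇒ #877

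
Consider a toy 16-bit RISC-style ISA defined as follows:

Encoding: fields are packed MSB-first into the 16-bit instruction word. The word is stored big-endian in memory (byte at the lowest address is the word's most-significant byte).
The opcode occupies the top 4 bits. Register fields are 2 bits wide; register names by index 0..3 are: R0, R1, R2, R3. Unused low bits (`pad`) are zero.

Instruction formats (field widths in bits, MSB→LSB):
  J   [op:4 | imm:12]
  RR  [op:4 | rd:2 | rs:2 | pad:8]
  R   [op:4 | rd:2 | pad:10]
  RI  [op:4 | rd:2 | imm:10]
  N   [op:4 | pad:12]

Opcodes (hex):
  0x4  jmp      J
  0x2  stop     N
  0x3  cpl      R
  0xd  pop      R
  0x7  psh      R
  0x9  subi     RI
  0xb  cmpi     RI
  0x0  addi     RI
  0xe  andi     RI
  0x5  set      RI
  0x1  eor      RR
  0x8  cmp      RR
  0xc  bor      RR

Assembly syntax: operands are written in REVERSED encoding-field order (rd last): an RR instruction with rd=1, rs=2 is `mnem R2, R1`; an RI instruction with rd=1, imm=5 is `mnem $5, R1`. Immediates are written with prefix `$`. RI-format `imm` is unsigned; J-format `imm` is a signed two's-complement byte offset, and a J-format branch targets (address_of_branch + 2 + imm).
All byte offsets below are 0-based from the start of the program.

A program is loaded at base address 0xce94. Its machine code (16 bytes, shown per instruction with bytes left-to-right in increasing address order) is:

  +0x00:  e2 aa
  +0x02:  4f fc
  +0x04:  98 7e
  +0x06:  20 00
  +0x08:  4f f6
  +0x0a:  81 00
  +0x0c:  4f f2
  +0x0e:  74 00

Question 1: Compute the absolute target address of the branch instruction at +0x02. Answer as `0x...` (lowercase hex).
0xce94

[02] 4f fc → 0x4ffc
  op=0x4ffc>>12=0x4 ⇒ jmp (J)
  imm: (w>>0)&0xfff=0xffc (s12→-4) → $-4
  target = base 0xce94 + off 0x02 + 2 + imm -4 = 0xce94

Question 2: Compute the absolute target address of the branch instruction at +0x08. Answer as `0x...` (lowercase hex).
0xce94

+0x08: 4f f6 ⇒ word 0x4ff6 (big)
  top 4b → 0x4 → jmp [J]
  [11:0] imm=4086 (s12→-10) = $-10
  target = base 0xce94 + off 0x08 + 2 + imm -10 = 0xce94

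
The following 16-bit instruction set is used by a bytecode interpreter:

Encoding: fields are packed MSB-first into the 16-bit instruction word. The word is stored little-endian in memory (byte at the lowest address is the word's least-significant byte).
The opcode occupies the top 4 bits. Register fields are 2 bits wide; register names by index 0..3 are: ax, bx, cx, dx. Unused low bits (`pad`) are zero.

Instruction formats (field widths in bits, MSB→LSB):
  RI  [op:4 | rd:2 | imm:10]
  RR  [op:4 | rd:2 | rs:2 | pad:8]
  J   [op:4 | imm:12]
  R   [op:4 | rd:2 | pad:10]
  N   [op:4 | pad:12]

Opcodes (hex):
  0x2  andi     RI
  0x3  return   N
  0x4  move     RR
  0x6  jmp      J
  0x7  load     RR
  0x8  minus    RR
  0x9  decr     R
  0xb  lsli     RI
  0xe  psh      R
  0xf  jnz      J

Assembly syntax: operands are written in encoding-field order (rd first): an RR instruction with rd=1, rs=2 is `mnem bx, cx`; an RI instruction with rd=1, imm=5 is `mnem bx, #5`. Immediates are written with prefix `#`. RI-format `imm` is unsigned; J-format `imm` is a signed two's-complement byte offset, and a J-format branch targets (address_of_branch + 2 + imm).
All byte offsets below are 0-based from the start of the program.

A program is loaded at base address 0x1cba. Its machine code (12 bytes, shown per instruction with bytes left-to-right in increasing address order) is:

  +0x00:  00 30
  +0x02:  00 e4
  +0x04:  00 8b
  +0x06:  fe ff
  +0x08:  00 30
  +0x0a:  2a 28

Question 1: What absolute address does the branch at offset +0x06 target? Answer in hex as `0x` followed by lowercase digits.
0x1cc0

@+06  little-endian(fe ff) = 0xfffe
  op=0xfffe>>12=0xf ⇒ jnz (J)
  [11:0] imm=4094 (s12→-2) = #-2
  target = base 0x1cba + off 0x06 + 2 + imm -2 = 0x1cc0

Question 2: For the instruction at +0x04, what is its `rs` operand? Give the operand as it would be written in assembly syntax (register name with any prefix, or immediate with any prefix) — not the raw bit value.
dx

@+04  little-endian(00 8b) = 0x8b00
  top 4b → 0x8 → minus [RR]
  [11:10] rd=2 = cx
  [9:8] rs=3 = dx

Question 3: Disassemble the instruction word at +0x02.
psh bx

@+02  little-endian(00 e4) = 0xe400
  op=0xe400>>12=0xe ⇒ psh (R)
  [11:10] rd=1 = bx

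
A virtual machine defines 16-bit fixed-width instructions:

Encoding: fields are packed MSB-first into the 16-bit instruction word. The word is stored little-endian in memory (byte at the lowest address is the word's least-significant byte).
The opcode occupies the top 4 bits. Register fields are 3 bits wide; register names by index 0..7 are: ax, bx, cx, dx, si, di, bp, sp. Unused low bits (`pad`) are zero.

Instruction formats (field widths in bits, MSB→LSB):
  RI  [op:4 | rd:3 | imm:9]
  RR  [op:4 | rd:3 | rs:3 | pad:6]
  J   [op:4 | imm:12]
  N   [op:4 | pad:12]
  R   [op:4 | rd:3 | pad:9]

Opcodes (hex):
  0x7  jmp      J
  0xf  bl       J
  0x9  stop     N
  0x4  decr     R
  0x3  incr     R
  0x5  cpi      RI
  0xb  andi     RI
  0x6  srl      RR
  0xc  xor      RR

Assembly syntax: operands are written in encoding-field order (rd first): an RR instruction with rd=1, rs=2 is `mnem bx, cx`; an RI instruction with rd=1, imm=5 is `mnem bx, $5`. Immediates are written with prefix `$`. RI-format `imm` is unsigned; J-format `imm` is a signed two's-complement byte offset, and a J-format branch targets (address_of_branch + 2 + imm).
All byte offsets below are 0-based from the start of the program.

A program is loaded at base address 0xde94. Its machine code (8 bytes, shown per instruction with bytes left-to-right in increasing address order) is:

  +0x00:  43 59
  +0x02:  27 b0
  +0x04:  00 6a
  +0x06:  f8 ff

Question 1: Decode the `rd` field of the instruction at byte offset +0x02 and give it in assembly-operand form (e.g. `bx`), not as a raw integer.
ax

off 0x02: read 27 b0 as little → 0xb027
  opcode bits[15:12]=0xb: andi/RI
  [11:9] rd=0 = ax
  [8:0] imm=39 = $39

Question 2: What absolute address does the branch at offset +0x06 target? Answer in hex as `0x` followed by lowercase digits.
0xde94

@+06  little-endian(f8 ff) = 0xfff8
  opcode bits[15:12]=0xf: bl/J
  imm@[11:0]=0xff8 (s12→-8) ⇒ $-8
  target = base 0xde94 + off 0x06 + 2 + imm -8 = 0xde94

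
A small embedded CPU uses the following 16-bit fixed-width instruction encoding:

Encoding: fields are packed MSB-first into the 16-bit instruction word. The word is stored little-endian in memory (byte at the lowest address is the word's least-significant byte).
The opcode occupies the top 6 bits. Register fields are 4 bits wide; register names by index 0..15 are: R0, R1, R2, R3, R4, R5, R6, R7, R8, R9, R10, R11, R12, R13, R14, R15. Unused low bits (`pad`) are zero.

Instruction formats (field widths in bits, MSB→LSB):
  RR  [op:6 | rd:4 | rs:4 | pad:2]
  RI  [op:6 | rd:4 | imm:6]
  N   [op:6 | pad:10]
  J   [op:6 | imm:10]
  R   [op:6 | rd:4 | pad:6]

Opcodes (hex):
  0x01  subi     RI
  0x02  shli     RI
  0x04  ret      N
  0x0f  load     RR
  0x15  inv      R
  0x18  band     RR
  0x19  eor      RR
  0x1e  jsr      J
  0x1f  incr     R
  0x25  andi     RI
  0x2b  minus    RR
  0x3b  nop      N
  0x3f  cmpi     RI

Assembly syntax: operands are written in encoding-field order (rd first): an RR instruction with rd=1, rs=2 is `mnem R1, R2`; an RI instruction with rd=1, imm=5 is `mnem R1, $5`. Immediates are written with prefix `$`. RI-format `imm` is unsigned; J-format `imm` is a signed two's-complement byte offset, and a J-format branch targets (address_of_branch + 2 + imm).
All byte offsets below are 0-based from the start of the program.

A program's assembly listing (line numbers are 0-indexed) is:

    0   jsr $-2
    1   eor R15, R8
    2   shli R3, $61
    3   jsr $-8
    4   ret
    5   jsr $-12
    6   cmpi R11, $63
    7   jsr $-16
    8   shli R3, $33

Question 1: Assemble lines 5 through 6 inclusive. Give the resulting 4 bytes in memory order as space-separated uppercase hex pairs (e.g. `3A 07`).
5. jsr fields op=0x1e:6|imm=-12:10 → word 7bf4h → f4 7b
6. cmpi fields op=0x3f:6|rd=11:4|imm=63:6 → word feffh → ff fe

F4 7B FF FE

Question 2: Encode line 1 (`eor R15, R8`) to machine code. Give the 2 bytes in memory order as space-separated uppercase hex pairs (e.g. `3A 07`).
line 1 (eor): pack op=0x19:6|rd=15:4|rs=8:4|pad=0:2 = 0x67e0; little→ e0 67

E0 67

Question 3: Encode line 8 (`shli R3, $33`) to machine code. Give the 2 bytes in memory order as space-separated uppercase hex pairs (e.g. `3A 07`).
E1 08

L8: shli op=0x2:6|rd=3:4|imm=33:6 ⇒ 0x08e1 ⇒ little e1 08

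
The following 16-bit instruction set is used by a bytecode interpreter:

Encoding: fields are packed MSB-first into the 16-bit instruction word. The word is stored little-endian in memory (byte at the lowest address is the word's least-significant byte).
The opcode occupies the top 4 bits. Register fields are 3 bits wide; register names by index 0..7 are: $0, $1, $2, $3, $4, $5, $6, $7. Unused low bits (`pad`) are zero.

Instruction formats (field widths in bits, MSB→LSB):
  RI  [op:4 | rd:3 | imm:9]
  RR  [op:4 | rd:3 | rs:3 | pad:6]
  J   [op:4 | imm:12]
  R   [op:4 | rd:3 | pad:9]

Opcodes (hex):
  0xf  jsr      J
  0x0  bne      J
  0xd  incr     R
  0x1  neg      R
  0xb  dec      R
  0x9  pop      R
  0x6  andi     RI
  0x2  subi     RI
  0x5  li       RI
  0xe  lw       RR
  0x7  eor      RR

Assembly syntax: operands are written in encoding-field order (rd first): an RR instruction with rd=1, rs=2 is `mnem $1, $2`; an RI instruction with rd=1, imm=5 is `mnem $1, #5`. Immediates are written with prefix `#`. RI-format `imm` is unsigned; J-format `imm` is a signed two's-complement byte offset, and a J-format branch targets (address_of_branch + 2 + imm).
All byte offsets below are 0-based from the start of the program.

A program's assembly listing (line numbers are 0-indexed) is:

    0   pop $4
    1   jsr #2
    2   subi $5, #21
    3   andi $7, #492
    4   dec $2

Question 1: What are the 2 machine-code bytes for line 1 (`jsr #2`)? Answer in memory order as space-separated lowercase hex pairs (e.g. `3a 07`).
02 f0

1. jsr fields op=0xf:4|imm=2:12 → word f002h → 02 f0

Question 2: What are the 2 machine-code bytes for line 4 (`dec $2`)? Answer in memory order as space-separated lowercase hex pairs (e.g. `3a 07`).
00 b4

4. dec fields op=0xb:4|rd=2:3|pad=0:9 → word b400h → 00 b4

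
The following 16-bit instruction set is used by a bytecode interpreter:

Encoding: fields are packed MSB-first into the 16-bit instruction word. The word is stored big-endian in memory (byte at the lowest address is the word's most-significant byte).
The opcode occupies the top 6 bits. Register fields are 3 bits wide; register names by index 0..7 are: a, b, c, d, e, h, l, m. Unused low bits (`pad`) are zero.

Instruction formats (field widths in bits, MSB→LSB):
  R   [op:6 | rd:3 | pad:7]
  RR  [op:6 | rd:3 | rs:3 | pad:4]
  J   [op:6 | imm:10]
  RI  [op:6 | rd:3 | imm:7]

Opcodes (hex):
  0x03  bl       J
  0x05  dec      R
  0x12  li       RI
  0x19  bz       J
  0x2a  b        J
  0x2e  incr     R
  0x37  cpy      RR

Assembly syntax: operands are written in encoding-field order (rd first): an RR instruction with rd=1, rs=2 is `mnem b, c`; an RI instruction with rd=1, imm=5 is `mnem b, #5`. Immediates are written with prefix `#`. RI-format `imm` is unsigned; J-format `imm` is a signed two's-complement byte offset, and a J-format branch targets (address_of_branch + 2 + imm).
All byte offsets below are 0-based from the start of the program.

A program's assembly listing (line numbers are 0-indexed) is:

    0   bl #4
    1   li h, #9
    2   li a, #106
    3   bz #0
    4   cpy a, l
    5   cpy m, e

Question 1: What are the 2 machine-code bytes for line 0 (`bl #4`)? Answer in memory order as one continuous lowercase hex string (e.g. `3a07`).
0c04

L0: bl op=0x3:6|imm=4:10 ⇒ 0x0c04 ⇒ big 0c 04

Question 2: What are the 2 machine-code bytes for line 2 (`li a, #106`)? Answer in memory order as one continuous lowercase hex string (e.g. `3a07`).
2. li fields op=0x12:6|rd=0:3|imm=106:7 → word 486ah → 48 6a

486a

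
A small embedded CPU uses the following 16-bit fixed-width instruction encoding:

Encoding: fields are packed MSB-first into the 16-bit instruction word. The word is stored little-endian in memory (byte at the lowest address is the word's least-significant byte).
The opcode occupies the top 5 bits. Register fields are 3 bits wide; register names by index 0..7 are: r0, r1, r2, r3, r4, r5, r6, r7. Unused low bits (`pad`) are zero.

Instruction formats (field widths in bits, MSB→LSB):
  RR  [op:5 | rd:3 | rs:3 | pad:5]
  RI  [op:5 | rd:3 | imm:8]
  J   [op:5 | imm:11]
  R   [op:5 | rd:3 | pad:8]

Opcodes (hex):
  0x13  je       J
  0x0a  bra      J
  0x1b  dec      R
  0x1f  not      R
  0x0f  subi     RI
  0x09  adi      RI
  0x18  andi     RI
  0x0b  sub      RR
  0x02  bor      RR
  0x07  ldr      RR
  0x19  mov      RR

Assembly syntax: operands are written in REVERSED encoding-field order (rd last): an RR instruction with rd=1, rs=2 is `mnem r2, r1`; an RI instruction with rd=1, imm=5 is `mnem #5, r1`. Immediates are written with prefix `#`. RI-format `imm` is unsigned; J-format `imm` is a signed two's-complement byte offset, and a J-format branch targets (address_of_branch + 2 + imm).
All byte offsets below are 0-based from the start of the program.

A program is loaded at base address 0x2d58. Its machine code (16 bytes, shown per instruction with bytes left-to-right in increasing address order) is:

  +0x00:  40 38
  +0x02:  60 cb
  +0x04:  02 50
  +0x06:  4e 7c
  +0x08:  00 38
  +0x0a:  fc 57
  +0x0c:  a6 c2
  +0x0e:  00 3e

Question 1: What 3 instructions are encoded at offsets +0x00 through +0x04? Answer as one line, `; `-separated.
ldr r2, r0; mov r3, r3; bra #2

[00] 40 38 → 0x3840
  opcode bits[15:11]=0x7: ldr/RR
  rd@[10:8]=0x0 ⇒ r0
  rs@[7:5]=0x2 ⇒ r2
[02] 60 cb → 0xcb60
  opcode bits[15:11]=0x19: mov/RR
  rd@[10:8]=0x3 ⇒ r3
  rs@[7:5]=0x3 ⇒ r3
[04] 02 50 → 0x5002
  opcode bits[15:11]=0xa: bra/J
  imm@[10:0]=0x2 ⇒ #2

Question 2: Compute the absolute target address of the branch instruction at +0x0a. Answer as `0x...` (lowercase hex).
0x2d60

+0x0a: fc 57 ⇒ word 0x57fc (little)
  top 5b → 0xa → bra [J]
  imm: (w>>0)&0x7ff=0x7fc (s11→-4) → #-4
  target = base 0x2d58 + off 0x0a + 2 + imm -4 = 0x2d60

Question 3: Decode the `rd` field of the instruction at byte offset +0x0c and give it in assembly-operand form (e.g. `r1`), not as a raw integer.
r2

[0c] a6 c2 → 0xc2a6
  opcode bits[15:11]=0x18: andi/RI
  rd: (w>>8)&0x7=0x2 → r2
  imm: (w>>0)&0xff=0xa6 → #166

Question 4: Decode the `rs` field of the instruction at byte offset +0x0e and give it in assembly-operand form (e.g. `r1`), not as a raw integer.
off 0x0e: read 00 3e as little → 0x3e00
  op=0x3e00>>11=0x7 ⇒ ldr (RR)
  rd: (w>>8)&0x7=0x6 → r6
  rs: (w>>5)&0x7=0x0 → r0

r0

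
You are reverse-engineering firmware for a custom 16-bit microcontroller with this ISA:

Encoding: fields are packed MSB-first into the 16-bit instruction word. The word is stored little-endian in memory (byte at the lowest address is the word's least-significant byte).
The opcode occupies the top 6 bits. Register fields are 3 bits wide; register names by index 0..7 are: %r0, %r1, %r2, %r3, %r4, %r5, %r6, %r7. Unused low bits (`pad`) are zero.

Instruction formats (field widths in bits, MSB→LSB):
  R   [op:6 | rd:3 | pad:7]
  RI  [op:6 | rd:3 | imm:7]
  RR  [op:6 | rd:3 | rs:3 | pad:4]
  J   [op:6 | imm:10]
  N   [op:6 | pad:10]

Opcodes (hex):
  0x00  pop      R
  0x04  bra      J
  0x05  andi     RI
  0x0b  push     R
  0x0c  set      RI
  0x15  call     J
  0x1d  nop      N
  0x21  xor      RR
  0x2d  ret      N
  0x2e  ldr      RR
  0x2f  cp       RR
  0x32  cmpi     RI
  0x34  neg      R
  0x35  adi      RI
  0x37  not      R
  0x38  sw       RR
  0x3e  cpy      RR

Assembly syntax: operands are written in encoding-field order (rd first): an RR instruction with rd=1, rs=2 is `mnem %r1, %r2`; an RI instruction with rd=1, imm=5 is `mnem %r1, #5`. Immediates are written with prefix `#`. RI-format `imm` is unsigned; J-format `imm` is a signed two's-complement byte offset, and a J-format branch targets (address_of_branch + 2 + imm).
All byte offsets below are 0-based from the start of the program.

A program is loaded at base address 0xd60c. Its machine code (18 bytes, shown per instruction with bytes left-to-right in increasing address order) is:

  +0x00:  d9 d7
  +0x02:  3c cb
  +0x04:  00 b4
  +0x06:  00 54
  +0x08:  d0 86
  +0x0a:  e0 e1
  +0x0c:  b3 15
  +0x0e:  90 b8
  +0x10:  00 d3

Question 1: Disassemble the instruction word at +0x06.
@+06  little-endian(00 54) = 0x5400
  opcode bits[15:10]=0x15: call/J
  imm: (w>>0)&0x3ff=0x0 → #0

call #0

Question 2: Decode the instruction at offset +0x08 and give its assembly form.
xor %r5, %r5

+0x08: d0 86 ⇒ word 0x86d0 (little)
  top 6b → 0x21 → xor [RR]
  [9:7] rd=5 = %r5
  [6:4] rs=5 = %r5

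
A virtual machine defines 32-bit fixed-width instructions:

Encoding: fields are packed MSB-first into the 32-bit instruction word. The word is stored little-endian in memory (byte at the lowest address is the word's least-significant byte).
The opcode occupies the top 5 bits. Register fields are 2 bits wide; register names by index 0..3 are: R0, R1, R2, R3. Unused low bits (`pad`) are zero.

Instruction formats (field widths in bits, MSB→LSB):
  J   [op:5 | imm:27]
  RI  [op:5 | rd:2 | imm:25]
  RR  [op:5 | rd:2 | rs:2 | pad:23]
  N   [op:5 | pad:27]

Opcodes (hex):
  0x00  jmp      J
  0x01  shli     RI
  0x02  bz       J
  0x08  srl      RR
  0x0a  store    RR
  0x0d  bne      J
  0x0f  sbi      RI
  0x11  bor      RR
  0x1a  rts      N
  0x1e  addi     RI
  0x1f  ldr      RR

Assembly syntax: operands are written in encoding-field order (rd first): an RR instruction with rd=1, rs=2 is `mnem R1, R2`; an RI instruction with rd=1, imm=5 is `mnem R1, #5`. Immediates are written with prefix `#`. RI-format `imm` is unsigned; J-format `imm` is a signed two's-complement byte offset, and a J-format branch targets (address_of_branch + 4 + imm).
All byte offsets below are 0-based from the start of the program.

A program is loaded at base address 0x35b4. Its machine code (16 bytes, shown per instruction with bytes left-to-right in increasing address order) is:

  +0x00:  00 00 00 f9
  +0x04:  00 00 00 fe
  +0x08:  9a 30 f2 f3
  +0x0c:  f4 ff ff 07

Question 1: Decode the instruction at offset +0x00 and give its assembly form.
off 0x00: read 00 00 00 f9 as little → 0xf9000000
  opcode bits[31:27]=0x1f: ldr/RR
  rd: (w>>25)&0x3=0x0 → R0
  rs: (w>>23)&0x3=0x2 → R2

ldr R0, R2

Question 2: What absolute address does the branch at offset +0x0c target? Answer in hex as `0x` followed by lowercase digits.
off 0x0c: read f4 ff ff 07 as little → 0x07fffff4
  top 5b → 0x0 → jmp [J]
  imm@[26:0]=0x7fffff4 (s27→-12) ⇒ #-12
  target = base 0x35b4 + off 0x0c + 4 + imm -12 = 0x35b8

0x35b8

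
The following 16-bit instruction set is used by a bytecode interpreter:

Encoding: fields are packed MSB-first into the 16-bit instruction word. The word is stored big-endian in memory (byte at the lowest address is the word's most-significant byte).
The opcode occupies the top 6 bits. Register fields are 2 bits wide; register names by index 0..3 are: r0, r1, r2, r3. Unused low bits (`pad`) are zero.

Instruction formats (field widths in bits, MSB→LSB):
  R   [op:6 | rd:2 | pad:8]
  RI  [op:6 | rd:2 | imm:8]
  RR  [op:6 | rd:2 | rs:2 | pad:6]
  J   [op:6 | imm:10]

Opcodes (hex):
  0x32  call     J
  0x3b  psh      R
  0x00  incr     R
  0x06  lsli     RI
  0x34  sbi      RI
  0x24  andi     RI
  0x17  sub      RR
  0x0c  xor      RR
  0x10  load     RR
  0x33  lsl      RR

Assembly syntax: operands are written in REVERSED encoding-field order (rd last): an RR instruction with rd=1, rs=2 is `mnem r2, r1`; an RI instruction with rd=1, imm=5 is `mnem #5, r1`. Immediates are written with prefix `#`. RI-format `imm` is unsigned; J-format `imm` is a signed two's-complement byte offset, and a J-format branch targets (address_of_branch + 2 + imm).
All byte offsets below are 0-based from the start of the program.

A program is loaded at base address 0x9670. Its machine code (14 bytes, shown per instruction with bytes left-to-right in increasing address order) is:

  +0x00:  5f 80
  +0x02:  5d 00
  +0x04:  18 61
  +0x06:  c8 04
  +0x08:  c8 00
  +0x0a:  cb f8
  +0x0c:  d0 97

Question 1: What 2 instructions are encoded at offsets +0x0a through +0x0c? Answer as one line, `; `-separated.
+0x0a: cb f8 ⇒ word 0xcbf8 (big)
  opcode bits[15:10]=0x32: call/J
  [9:0] imm=1016 (s10→-8) = #-8
+0x0c: d0 97 ⇒ word 0xd097 (big)
  opcode bits[15:10]=0x34: sbi/RI
  [9:8] rd=0 = r0
  [7:0] imm=151 = #151

call #-8; sbi #151, r0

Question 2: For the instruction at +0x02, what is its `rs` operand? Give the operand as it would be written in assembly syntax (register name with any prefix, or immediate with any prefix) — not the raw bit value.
off 0x02: read 5d 00 as big → 0x5d00
  top 6b → 0x17 → sub [RR]
  rd: (w>>8)&0x3=0x1 → r1
  rs: (w>>6)&0x3=0x0 → r0

r0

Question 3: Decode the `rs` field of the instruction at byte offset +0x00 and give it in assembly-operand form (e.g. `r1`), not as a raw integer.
r2

off 0x00: read 5f 80 as big → 0x5f80
  op=0x5f80>>10=0x17 ⇒ sub (RR)
  rd: (w>>8)&0x3=0x3 → r3
  rs: (w>>6)&0x3=0x2 → r2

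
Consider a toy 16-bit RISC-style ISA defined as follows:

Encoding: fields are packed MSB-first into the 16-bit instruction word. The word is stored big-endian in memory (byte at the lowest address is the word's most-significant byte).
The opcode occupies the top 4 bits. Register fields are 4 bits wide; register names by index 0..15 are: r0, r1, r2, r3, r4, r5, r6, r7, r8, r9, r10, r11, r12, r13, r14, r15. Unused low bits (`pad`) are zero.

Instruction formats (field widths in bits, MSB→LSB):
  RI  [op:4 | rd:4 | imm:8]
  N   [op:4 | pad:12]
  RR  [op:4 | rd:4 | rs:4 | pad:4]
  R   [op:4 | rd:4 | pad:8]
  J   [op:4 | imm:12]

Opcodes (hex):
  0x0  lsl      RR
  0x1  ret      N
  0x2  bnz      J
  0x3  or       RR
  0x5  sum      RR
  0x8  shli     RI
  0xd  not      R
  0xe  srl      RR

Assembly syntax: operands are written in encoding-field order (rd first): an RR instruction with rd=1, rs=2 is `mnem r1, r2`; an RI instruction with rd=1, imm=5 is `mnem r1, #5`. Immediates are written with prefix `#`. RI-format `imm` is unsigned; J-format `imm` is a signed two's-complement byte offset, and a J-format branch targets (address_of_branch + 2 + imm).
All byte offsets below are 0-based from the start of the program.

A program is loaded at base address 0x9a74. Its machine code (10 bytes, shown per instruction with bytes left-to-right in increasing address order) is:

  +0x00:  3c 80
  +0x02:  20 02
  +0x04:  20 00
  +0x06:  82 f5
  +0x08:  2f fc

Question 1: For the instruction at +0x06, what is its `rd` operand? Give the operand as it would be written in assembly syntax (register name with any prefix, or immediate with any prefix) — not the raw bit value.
@+06  big-endian(82 f5) = 0x82f5
  op=0x82f5>>12=0x8 ⇒ shli (RI)
  [11:8] rd=2 = r2
  [7:0] imm=245 = #245

r2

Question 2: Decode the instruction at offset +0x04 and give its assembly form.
[04] 20 00 → 0x2000
  op=0x2000>>12=0x2 ⇒ bnz (J)
  imm: (w>>0)&0xfff=0x0 → #0

bnz #0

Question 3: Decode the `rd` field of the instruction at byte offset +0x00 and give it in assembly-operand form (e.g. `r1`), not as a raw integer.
r12

[00] 3c 80 → 0x3c80
  top 4b → 0x3 → or [RR]
  rd@[11:8]=0xc ⇒ r12
  rs@[7:4]=0x8 ⇒ r8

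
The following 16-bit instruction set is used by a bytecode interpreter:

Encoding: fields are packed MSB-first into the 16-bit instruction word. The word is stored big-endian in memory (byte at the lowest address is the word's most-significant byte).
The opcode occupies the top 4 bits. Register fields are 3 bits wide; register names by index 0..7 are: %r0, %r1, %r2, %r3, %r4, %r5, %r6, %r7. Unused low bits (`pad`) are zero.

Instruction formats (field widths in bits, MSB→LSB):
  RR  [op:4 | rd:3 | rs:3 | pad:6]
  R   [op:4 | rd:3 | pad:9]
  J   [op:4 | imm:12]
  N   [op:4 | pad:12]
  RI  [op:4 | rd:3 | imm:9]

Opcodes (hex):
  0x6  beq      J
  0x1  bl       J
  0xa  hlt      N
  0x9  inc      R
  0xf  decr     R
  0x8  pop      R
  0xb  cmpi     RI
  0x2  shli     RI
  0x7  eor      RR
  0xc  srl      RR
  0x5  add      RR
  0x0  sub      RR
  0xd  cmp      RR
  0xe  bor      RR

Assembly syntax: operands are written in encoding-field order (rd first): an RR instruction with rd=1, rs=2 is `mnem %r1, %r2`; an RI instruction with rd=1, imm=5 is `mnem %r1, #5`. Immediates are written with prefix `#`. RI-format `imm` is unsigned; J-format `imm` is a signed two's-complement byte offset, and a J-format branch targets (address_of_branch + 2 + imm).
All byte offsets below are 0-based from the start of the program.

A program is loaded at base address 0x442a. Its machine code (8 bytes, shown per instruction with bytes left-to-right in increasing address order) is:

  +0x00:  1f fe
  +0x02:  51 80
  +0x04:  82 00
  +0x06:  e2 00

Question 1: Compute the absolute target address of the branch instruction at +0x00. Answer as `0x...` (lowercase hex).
off 0x00: read 1f fe as big → 0x1ffe
  opcode bits[15:12]=0x1: bl/J
  imm@[11:0]=0xffe (s12→-2) ⇒ #-2
  target = base 0x442a + off 0x00 + 2 + imm -2 = 0x442a

0x442a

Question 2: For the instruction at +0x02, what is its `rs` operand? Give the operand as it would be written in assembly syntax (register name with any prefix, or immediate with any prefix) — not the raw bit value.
@+02  big-endian(51 80) = 0x5180
  top 4b → 0x5 → add [RR]
  [11:9] rd=0 = %r0
  [8:6] rs=6 = %r6

%r6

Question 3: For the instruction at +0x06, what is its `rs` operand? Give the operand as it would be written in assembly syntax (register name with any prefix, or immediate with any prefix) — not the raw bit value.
%r0

[06] e2 00 → 0xe200
  opcode bits[15:12]=0xe: bor/RR
  rd: (w>>9)&0x7=0x1 → %r1
  rs: (w>>6)&0x7=0x0 → %r0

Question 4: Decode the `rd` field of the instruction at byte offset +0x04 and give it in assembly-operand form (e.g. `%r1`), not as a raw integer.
+0x04: 82 00 ⇒ word 0x8200 (big)
  op=0x8200>>12=0x8 ⇒ pop (R)
  rd: (w>>9)&0x7=0x1 → %r1

%r1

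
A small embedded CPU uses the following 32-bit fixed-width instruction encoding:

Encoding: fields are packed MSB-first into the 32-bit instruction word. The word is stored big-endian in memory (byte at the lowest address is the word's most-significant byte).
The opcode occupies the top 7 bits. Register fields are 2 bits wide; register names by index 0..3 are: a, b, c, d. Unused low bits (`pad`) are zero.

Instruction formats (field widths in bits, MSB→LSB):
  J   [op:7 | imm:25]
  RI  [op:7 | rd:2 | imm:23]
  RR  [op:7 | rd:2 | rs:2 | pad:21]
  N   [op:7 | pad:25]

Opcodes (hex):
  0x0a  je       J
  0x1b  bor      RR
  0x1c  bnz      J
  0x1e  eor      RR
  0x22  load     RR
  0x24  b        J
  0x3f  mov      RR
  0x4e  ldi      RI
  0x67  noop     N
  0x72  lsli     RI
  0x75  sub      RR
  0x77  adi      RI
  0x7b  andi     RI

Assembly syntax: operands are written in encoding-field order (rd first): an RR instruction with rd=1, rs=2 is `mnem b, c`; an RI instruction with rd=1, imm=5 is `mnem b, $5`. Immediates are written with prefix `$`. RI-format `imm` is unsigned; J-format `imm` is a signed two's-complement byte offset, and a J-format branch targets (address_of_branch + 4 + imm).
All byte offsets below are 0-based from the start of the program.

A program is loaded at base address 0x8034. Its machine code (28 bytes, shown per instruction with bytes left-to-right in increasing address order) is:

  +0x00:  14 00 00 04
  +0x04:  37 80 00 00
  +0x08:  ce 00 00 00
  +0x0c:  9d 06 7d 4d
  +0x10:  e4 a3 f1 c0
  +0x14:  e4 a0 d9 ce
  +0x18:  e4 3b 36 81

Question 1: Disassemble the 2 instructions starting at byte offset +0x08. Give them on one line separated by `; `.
[08] ce 00 00 00 → 0xce000000
  op=0xce000000>>25=0x67 ⇒ noop (N)
[0c] 9d 06 7d 4d → 0x9d067d4d
  op=0x9d067d4d>>25=0x4e ⇒ ldi (RI)
  rd: (w>>23)&0x3=0x2 → c
  imm: (w>>0)&0x7fffff=0x67d4d → $425293

noop; ldi c, $425293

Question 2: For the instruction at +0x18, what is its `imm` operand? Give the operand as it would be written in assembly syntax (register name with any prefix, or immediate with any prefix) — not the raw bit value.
[18] e4 3b 36 81 → 0xe43b3681
  op=0xe43b3681>>25=0x72 ⇒ lsli (RI)
  [24:23] rd=0 = a
  [22:0] imm=3880577 = $3880577

$3880577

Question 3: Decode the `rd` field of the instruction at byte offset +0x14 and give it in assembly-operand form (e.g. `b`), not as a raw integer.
b

off 0x14: read e4 a0 d9 ce as big → 0xe4a0d9ce
  top 7b → 0x72 → lsli [RI]
  [24:23] rd=1 = b
  [22:0] imm=2152910 = $2152910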